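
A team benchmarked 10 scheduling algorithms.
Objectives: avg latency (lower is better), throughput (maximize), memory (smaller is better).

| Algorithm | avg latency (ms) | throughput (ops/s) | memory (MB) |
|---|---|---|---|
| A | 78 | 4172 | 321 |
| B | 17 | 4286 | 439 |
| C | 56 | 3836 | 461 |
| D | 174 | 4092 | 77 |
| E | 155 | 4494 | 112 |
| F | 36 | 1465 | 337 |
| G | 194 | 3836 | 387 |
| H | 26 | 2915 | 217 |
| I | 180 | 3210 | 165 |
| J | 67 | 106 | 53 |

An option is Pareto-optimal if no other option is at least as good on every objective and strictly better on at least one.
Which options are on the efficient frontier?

A, B, D, E, H, J

A: not dominated.
B: not dominated (best avg latency).
C: dominated by B (avg latency 17≤56, throughput 4286≥3836, memory 439≤461).
D: not dominated.
E: not dominated (best throughput).
F: dominated by H (avg latency 26≤36, throughput 2915≥1465, memory 217≤337).
G: dominated by A (avg latency 78≤194, throughput 4172≥3836, memory 321≤387).
H: not dominated.
I: dominated by D (avg latency 174≤180, throughput 4092≥3210, memory 77≤165).
J: not dominated (best memory).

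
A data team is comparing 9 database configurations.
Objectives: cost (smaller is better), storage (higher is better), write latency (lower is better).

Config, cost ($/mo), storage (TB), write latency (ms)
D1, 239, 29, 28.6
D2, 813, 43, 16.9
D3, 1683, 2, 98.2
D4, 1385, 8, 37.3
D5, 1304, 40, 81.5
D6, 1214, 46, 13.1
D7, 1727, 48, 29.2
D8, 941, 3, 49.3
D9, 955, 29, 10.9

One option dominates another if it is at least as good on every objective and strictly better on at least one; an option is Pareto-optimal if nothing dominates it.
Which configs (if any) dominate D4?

D1, D2, D6, D9

D1: cost 239≤1385, storage 29≥8, write latency 28.6≤37.3 — dominates D4.
D2: cost 813≤1385, storage 43≥8, write latency 16.9≤37.3 — dominates D4.
D6: cost 1214≤1385, storage 46≥8, write latency 13.1≤37.3 — dominates D4.
D9: cost 955≤1385, storage 29≥8, write latency 10.9≤37.3 — dominates D4.
Others (D3, D5, D7, D8) are each worse than D4 on at least one objective.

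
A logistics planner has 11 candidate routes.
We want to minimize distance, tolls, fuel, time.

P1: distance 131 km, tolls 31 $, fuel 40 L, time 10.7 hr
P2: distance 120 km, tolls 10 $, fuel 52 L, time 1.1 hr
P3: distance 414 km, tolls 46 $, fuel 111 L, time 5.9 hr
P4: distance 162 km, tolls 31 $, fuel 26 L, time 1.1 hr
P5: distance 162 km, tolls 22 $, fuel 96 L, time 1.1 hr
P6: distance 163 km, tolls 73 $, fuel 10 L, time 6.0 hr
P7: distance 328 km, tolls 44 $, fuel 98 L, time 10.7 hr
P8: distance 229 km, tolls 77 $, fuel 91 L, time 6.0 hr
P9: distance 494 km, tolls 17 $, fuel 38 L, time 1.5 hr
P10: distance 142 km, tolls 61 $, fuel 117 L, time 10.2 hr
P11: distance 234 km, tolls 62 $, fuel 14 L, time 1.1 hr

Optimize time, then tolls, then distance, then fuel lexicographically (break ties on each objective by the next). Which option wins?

P2

First minimize time: best is 1.1, kept {P2, P4, P5, P11}.
Then minimize tolls: best is 10, kept {P2}.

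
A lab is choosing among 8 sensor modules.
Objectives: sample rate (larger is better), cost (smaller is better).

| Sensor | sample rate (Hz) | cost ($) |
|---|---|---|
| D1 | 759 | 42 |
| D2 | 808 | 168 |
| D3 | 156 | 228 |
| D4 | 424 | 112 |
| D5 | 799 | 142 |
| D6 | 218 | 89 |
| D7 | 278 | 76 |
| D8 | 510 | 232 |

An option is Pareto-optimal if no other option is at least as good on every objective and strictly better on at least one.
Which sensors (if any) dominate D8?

D1: sample rate 759≥510, cost 42≤232 — dominates D8.
D2: sample rate 808≥510, cost 168≤232 — dominates D8.
D5: sample rate 799≥510, cost 142≤232 — dominates D8.
Others (D3, D4, D6, D7) are each worse than D8 on at least one objective.

D1, D2, D5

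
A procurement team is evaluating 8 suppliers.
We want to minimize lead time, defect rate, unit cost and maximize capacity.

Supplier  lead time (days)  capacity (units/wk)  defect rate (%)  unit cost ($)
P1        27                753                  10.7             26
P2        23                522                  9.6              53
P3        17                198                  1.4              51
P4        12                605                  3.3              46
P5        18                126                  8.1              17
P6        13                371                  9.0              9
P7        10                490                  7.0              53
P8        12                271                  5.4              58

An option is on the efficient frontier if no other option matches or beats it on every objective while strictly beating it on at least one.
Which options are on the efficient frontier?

P1: not dominated (best capacity).
P2: dominated by P4 (lead time 12≤23, capacity 605≥522, defect rate 3.3≤9.6, unit cost 46≤53).
P3: not dominated (best defect rate).
P4: not dominated.
P5: not dominated.
P6: not dominated (best unit cost).
P7: not dominated (best lead time).
P8: dominated by P4 (lead time 12≤12, capacity 605≥271, defect rate 3.3≤5.4, unit cost 46≤58).

P1, P3, P4, P5, P6, P7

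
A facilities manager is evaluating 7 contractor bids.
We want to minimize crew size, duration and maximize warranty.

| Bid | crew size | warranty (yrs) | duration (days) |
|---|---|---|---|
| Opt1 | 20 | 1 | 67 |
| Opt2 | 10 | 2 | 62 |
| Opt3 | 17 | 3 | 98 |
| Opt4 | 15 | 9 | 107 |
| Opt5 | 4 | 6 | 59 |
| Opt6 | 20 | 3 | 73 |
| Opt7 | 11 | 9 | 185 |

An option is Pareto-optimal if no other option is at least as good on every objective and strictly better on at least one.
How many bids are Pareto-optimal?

3

Opt1: dominated by Opt2 (crew size 10≤20, warranty 2≥1, duration 62≤67).
Opt2: dominated by Opt5 (crew size 4≤10, warranty 6≥2, duration 59≤62).
Opt3: dominated by Opt5 (crew size 4≤17, warranty 6≥3, duration 59≤98).
Opt4: not dominated.
Opt5: not dominated (best crew size).
Opt6: dominated by Opt5 (crew size 4≤20, warranty 6≥3, duration 59≤73).
Opt7: not dominated.
Pareto-optimal: Opt4, Opt5, Opt7 → 3.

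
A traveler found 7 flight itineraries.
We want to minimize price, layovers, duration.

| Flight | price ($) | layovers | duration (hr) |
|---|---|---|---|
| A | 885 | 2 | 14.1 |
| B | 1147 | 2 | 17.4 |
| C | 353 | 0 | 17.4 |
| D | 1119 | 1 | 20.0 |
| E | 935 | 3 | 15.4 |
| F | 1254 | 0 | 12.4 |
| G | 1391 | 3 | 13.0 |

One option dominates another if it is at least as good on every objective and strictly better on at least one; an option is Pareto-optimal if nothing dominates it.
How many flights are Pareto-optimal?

A: not dominated.
B: dominated by A (price 885≤1147, layovers 2≤2, duration 14.1≤17.4).
C: not dominated (best price).
D: dominated by C (price 353≤1119, layovers 0≤1, duration 17.4≤20.0).
E: dominated by A (price 885≤935, layovers 2≤3, duration 14.1≤15.4).
F: not dominated (best duration).
G: dominated by F (price 1254≤1391, layovers 0≤3, duration 12.4≤13.0).
Pareto-optimal: A, C, F → 3.

3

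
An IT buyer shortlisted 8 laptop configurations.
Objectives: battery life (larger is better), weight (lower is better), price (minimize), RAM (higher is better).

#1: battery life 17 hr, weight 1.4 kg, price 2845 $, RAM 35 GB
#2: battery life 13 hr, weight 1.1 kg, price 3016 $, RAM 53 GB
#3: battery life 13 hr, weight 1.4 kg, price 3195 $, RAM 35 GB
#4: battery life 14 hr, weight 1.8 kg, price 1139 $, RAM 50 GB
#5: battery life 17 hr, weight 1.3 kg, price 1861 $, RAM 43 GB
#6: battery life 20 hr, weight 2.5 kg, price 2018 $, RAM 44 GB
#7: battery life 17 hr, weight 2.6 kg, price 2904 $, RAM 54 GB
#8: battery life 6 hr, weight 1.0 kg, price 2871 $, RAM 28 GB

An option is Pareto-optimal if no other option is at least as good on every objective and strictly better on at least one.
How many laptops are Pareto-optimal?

6

#1: dominated by #5 (battery life 17≥17, weight 1.3≤1.4, price 1861≤2845, RAM 43≥35).
#2: not dominated.
#3: dominated by #1 (battery life 17≥13, weight 1.4≤1.4, price 2845≤3195, RAM 35≥35).
#4: not dominated (best price).
#5: not dominated.
#6: not dominated (best battery life).
#7: not dominated (best RAM).
#8: not dominated (best weight).
Pareto-optimal: #2, #4, #5, #6, #7, #8 → 6.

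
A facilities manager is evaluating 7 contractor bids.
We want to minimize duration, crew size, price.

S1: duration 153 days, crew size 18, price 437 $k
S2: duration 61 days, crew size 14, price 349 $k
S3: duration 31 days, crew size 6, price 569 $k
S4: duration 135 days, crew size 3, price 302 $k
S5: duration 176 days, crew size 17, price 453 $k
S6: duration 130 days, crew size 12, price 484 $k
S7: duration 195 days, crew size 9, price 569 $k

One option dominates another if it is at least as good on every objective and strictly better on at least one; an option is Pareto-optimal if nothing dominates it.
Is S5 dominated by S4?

Yes

S4 vs S5: duration 135≤176, crew size 3≤17, price 302≤453 — S4 is at least as good on every objective with at least one strict improvement.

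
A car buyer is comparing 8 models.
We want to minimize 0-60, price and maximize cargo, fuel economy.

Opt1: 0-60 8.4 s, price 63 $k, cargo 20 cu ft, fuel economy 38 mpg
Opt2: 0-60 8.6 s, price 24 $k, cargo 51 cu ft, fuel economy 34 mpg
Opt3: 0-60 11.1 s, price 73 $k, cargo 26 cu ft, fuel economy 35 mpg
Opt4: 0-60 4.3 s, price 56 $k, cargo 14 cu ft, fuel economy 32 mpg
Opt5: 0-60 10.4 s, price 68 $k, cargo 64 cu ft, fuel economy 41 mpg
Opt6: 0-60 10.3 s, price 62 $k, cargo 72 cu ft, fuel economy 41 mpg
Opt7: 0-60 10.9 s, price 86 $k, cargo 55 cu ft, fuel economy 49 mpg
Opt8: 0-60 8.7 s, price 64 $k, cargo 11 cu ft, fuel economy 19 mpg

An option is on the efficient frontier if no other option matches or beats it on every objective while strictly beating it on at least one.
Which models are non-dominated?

Opt1, Opt2, Opt4, Opt6, Opt7

Opt1: not dominated.
Opt2: not dominated (best price).
Opt3: dominated by Opt5 (0-60 10.4≤11.1, price 68≤73, cargo 64≥26, fuel economy 41≥35).
Opt4: not dominated (best 0-60).
Opt5: dominated by Opt6 (0-60 10.3≤10.4, price 62≤68, cargo 72≥64, fuel economy 41≥41).
Opt6: not dominated (best cargo).
Opt7: not dominated (best fuel economy).
Opt8: dominated by Opt1 (0-60 8.4≤8.7, price 63≤64, cargo 20≥11, fuel economy 38≥19).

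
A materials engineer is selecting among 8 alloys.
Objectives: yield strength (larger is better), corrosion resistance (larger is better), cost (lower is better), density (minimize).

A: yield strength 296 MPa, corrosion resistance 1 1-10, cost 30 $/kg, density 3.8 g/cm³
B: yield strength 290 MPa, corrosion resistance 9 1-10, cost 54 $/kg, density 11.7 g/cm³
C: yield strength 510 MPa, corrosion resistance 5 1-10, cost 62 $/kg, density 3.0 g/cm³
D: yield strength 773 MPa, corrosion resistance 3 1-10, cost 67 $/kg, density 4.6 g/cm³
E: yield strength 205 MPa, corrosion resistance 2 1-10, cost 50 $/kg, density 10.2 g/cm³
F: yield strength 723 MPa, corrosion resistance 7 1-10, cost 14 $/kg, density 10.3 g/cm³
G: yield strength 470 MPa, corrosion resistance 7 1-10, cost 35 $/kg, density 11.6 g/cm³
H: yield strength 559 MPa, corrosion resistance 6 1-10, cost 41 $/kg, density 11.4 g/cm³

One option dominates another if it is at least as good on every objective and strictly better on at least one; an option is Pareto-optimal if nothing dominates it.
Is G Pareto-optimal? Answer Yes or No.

F vs G: yield strength 723≥470, corrosion resistance 7≥7, cost 14≤35, density 10.3≤11.6 — F is at least as good on every objective and strictly better on at least one, so F dominates G.

No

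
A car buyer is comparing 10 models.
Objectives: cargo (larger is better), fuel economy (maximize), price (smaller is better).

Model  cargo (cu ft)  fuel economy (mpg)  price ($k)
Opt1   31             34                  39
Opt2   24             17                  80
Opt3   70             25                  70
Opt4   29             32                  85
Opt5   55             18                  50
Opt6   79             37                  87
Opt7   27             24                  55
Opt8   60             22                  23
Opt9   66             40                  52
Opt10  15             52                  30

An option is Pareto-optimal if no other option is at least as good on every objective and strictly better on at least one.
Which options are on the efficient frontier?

Opt1: not dominated.
Opt2: dominated by Opt1 (cargo 31≥24, fuel economy 34≥17, price 39≤80).
Opt3: not dominated.
Opt4: dominated by Opt1 (cargo 31≥29, fuel economy 34≥32, price 39≤85).
Opt5: dominated by Opt8 (cargo 60≥55, fuel economy 22≥18, price 23≤50).
Opt6: not dominated (best cargo).
Opt7: dominated by Opt1 (cargo 31≥27, fuel economy 34≥24, price 39≤55).
Opt8: not dominated (best price).
Opt9: not dominated.
Opt10: not dominated (best fuel economy).

Opt1, Opt3, Opt6, Opt8, Opt9, Opt10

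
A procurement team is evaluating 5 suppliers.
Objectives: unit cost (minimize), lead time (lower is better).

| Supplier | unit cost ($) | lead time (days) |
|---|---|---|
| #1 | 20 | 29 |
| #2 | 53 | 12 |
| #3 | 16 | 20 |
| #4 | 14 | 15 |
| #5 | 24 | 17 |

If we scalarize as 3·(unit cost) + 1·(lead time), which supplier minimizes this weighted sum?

#1: 3·20 + 1·29 = 89
#2: 3·53 + 1·12 = 171
#3: 3·16 + 1·20 = 68
#4: 3·14 + 1·15 = 57
#5: 3·24 + 1·17 = 89
Lowest: #4 at 57.

#4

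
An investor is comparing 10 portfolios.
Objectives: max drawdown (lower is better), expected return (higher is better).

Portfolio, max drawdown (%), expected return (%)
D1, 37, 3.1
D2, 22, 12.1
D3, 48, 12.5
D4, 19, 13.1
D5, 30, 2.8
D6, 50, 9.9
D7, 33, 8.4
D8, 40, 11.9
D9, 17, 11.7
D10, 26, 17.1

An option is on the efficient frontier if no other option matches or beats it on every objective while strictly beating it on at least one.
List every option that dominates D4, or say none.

none

D1: worse on max drawdown (37 vs 19).
D2: worse on max drawdown (22 vs 19).
D3: worse on max drawdown (48 vs 19).
D5: worse on max drawdown (30 vs 19).
D6: worse on max drawdown (50 vs 19).
D7: worse on max drawdown (33 vs 19).
D8: worse on max drawdown (40 vs 19).
D9: worse on expected return (11.7 vs 13.1).
D10: worse on max drawdown (26 vs 19).
No option dominates D4.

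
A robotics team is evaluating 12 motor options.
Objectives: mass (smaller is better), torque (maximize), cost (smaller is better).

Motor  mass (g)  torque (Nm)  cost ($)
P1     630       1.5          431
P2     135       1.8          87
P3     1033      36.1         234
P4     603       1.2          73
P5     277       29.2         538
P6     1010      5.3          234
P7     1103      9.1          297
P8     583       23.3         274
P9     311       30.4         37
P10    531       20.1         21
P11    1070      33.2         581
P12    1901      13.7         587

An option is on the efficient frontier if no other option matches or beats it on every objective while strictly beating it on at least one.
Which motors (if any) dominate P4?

P9, P10

P9: mass 311≤603, torque 30.4≥1.2, cost 37≤73 — dominates P4.
P10: mass 531≤603, torque 20.1≥1.2, cost 21≤73 — dominates P4.
Others (P1, P2, P3, P5, P6, P7, P8, P11, P12) are each worse than P4 on at least one objective.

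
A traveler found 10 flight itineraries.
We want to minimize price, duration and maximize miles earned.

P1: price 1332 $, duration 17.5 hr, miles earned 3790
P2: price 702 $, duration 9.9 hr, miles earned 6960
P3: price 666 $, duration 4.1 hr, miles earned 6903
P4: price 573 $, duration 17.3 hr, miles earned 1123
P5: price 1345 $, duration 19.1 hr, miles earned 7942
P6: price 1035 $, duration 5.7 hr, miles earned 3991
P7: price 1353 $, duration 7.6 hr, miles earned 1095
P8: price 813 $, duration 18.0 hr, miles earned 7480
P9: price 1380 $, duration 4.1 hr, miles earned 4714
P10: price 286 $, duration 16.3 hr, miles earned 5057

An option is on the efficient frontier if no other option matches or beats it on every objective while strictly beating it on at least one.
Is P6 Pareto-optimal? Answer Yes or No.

No

P3 vs P6: price 666≤1035, duration 4.1≤5.7, miles earned 6903≥3991 — P3 is at least as good on every objective and strictly better on at least one, so P3 dominates P6.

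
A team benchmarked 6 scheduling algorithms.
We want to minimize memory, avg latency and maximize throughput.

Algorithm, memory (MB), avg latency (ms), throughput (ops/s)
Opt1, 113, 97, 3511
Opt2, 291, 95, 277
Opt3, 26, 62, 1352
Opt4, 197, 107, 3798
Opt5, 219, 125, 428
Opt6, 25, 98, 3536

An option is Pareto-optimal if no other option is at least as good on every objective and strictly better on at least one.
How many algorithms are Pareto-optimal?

Opt1: not dominated.
Opt2: dominated by Opt3 (memory 26≤291, avg latency 62≤95, throughput 1352≥277).
Opt3: not dominated (best avg latency).
Opt4: not dominated (best throughput).
Opt5: dominated by Opt1 (memory 113≤219, avg latency 97≤125, throughput 3511≥428).
Opt6: not dominated (best memory).
Pareto-optimal: Opt1, Opt3, Opt4, Opt6 → 4.

4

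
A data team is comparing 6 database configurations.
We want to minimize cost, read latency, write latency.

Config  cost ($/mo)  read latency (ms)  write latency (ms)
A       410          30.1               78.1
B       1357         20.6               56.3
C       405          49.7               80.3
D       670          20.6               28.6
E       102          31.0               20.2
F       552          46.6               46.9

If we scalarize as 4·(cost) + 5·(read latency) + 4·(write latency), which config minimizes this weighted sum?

A: 4·410 + 5·30.1 + 4·78.1 = 2102.9
B: 4·1357 + 5·20.6 + 4·56.3 = 5756.2
C: 4·405 + 5·49.7 + 4·80.3 = 2189.7
D: 4·670 + 5·20.6 + 4·28.6 = 2897.4
E: 4·102 + 5·31.0 + 4·20.2 = 643.8
F: 4·552 + 5·46.6 + 4·46.9 = 2628.6
Lowest: E at 643.8.

E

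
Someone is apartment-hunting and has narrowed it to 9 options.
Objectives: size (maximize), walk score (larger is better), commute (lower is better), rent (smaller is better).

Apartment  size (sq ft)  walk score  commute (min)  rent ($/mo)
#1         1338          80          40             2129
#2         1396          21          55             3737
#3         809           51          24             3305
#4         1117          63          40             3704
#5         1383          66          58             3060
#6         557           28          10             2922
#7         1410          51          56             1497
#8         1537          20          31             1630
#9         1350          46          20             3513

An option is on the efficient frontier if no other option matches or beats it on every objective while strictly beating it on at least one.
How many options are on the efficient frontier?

#1: not dominated (best walk score).
#2: not dominated.
#3: not dominated.
#4: dominated by #1 (size 1338≥1117, walk score 80≥63, commute 40≤40, rent 2129≤3704).
#5: not dominated.
#6: not dominated (best commute).
#7: not dominated (best rent).
#8: not dominated (best size).
#9: not dominated.
Pareto-optimal: #1, #2, #3, #5, #6, #7, #8, #9 → 8.

8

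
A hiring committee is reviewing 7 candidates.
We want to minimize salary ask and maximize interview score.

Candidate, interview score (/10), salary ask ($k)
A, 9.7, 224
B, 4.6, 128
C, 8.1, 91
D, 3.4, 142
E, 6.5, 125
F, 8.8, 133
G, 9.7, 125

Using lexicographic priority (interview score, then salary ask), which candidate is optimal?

G

First maximize interview score: best is 9.7, kept {A, G}.
Then minimize salary ask: best is 125, kept {G}.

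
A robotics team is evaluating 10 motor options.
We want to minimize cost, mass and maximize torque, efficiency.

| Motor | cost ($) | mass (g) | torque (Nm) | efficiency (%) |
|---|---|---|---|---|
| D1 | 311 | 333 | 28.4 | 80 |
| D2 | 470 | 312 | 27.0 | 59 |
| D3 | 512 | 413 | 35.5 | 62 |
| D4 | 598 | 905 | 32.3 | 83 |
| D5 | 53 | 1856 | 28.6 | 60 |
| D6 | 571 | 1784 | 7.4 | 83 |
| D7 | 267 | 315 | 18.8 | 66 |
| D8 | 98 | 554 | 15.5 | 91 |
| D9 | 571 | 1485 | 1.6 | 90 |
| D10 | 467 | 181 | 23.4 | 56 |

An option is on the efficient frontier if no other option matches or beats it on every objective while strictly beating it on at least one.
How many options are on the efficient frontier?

D1: not dominated.
D2: not dominated.
D3: not dominated (best torque).
D4: not dominated.
D5: not dominated (best cost).
D6: dominated by D8 (cost 98≤571, mass 554≤1784, torque 15.5≥7.4, efficiency 91≥83).
D7: not dominated.
D8: not dominated (best efficiency).
D9: dominated by D8 (cost 98≤571, mass 554≤1485, torque 15.5≥1.6, efficiency 91≥90).
D10: not dominated (best mass).
Pareto-optimal: D1, D2, D3, D4, D5, D7, D8, D10 → 8.

8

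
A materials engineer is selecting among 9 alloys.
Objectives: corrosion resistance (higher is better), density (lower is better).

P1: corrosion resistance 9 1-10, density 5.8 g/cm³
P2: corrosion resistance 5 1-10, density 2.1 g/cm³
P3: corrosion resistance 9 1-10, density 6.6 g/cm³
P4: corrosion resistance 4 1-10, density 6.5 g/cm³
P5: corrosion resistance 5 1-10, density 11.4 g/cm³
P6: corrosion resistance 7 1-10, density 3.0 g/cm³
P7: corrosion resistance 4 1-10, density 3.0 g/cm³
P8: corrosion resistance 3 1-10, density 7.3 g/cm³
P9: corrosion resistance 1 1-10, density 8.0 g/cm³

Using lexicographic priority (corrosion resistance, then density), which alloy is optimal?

First maximize corrosion resistance: best is 9, kept {P1, P3}.
Then minimize density: best is 5.8, kept {P1}.

P1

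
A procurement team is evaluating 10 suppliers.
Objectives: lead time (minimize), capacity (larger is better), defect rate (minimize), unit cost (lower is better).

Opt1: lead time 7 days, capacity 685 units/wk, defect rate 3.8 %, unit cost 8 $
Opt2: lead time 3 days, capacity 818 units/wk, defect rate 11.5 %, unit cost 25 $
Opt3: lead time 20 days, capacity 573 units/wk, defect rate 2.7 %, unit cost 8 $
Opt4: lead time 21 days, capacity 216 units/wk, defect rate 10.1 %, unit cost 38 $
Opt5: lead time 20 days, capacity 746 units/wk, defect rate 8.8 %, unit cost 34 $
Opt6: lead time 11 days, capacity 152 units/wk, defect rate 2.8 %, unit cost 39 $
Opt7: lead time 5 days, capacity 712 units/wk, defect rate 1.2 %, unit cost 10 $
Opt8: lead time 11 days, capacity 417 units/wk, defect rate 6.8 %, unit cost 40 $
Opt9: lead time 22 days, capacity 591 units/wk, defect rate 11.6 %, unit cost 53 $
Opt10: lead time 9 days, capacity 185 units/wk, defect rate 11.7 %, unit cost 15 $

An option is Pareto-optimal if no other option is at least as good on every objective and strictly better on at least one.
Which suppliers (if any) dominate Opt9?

Opt1, Opt2, Opt5, Opt7

Opt1: lead time 7≤22, capacity 685≥591, defect rate 3.8≤11.6, unit cost 8≤53 — dominates Opt9.
Opt2: lead time 3≤22, capacity 818≥591, defect rate 11.5≤11.6, unit cost 25≤53 — dominates Opt9.
Opt5: lead time 20≤22, capacity 746≥591, defect rate 8.8≤11.6, unit cost 34≤53 — dominates Opt9.
Opt7: lead time 5≤22, capacity 712≥591, defect rate 1.2≤11.6, unit cost 10≤53 — dominates Opt9.
Others (Opt3, Opt4, Opt6, Opt8, Opt10) are each worse than Opt9 on at least one objective.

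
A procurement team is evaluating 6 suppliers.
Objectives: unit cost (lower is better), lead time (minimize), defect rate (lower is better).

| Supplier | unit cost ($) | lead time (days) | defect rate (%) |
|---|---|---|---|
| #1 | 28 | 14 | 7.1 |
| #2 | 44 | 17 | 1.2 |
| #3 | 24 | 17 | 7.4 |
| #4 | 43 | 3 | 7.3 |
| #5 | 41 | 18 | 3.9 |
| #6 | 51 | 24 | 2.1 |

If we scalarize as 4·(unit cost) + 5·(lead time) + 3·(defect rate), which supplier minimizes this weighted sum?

#3

#1: 4·28 + 5·14 + 3·7.1 = 203.3
#2: 4·44 + 5·17 + 3·1.2 = 264.6
#3: 4·24 + 5·17 + 3·7.4 = 203.2
#4: 4·43 + 5·3 + 3·7.3 = 208.9
#5: 4·41 + 5·18 + 3·3.9 = 265.7
#6: 4·51 + 5·24 + 3·2.1 = 330.3
Lowest: #3 at 203.2.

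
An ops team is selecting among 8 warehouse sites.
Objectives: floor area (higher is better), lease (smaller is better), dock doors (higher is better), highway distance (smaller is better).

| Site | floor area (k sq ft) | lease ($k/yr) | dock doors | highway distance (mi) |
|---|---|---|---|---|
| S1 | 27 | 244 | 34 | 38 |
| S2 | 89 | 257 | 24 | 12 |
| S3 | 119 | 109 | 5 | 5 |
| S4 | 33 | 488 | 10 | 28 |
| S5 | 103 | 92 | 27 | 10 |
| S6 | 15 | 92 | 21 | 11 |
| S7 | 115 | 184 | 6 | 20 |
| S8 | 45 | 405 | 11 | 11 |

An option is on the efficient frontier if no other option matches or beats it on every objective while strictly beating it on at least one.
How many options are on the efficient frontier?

S1: not dominated (best dock doors).
S2: dominated by S5 (floor area 103≥89, lease 92≤257, dock doors 27≥24, highway distance 10≤12).
S3: not dominated (best floor area).
S4: dominated by S2 (floor area 89≥33, lease 257≤488, dock doors 24≥10, highway distance 12≤28).
S5: not dominated.
S6: dominated by S5 (floor area 103≥15, lease 92≤92, dock doors 27≥21, highway distance 10≤11).
S7: not dominated.
S8: dominated by S5 (floor area 103≥45, lease 92≤405, dock doors 27≥11, highway distance 10≤11).
Pareto-optimal: S1, S3, S5, S7 → 4.

4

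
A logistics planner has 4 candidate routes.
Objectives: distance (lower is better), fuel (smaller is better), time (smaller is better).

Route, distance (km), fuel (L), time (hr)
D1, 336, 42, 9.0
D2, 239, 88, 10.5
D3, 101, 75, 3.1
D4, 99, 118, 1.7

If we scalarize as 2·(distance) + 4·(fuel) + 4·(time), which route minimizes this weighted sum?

D1: 2·336 + 4·42 + 4·9.0 = 876.0
D2: 2·239 + 4·88 + 4·10.5 = 872.0
D3: 2·101 + 4·75 + 4·3.1 = 514.4
D4: 2·99 + 4·118 + 4·1.7 = 676.8
Lowest: D3 at 514.4.

D3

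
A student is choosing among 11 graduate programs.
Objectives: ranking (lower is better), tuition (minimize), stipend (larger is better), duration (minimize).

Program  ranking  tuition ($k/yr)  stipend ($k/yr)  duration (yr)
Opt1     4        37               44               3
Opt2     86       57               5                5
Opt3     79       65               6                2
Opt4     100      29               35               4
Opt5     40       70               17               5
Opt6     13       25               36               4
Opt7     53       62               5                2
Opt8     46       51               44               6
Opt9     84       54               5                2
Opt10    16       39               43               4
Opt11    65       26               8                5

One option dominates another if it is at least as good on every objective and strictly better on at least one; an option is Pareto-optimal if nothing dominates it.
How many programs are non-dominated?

Opt1: not dominated (best ranking).
Opt2: dominated by Opt1 (ranking 4≤86, tuition 37≤57, stipend 44≥5, duration 3≤5).
Opt3: not dominated.
Opt4: dominated by Opt6 (ranking 13≤100, tuition 25≤29, stipend 36≥35, duration 4≤4).
Opt5: dominated by Opt1 (ranking 4≤40, tuition 37≤70, stipend 44≥17, duration 3≤5).
Opt6: not dominated (best tuition).
Opt7: not dominated.
Opt8: dominated by Opt1 (ranking 4≤46, tuition 37≤51, stipend 44≥44, duration 3≤6).
Opt9: not dominated.
Opt10: dominated by Opt1 (ranking 4≤16, tuition 37≤39, stipend 44≥43, duration 3≤4).
Opt11: dominated by Opt6 (ranking 13≤65, tuition 25≤26, stipend 36≥8, duration 4≤5).
Pareto-optimal: Opt1, Opt3, Opt6, Opt7, Opt9 → 5.

5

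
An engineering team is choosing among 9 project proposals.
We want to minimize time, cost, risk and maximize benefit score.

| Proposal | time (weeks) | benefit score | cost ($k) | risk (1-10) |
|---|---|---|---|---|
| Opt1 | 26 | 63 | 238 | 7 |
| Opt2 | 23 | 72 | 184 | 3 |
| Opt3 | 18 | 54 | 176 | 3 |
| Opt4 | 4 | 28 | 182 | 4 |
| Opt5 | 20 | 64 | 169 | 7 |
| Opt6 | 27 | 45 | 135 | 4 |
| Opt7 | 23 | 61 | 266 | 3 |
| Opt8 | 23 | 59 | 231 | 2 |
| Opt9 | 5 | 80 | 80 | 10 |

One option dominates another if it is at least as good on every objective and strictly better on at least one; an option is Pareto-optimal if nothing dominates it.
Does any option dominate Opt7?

Yes

Opt2 vs Opt7: time 23≤23, benefit score 72≥61, cost 184≤266, risk 3≤3 — Opt2 is at least as good on every objective and strictly better on at least one, so Opt2 dominates Opt7.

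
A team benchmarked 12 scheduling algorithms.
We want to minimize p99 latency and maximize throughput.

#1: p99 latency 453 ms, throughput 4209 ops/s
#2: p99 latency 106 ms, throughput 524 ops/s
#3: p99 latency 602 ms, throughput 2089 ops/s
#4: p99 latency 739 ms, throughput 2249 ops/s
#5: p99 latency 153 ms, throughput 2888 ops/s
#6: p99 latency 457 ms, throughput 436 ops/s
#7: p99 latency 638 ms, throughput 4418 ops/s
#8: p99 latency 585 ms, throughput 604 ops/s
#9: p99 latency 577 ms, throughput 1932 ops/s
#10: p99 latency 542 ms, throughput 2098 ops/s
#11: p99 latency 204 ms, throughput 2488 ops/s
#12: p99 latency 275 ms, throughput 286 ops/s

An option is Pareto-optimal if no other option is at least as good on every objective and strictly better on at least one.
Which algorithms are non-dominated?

#1, #2, #5, #7

#1: not dominated.
#2: not dominated (best p99 latency).
#3: dominated by #1 (p99 latency 453≤602, throughput 4209≥2089).
#4: dominated by #1 (p99 latency 453≤739, throughput 4209≥2249).
#5: not dominated.
#6: dominated by #1 (p99 latency 453≤457, throughput 4209≥436).
#7: not dominated (best throughput).
#8: dominated by #1 (p99 latency 453≤585, throughput 4209≥604).
#9: dominated by #1 (p99 latency 453≤577, throughput 4209≥1932).
#10: dominated by #1 (p99 latency 453≤542, throughput 4209≥2098).
#11: dominated by #5 (p99 latency 153≤204, throughput 2888≥2488).
#12: dominated by #2 (p99 latency 106≤275, throughput 524≥286).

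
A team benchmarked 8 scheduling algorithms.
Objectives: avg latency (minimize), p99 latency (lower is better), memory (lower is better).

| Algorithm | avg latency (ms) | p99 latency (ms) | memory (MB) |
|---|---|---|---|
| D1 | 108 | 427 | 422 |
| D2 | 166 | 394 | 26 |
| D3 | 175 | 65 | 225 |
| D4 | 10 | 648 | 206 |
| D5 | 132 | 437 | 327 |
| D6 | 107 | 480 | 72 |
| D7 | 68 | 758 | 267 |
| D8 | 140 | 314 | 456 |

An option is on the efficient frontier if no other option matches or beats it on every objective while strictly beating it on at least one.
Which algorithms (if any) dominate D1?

D2: worse on avg latency (166 vs 108).
D3: worse on avg latency (175 vs 108).
D4: worse on p99 latency (648 vs 427).
D5: worse on avg latency (132 vs 108).
D6: worse on p99 latency (480 vs 427).
D7: worse on p99 latency (758 vs 427).
D8: worse on avg latency (140 vs 108).
No option dominates D1.

none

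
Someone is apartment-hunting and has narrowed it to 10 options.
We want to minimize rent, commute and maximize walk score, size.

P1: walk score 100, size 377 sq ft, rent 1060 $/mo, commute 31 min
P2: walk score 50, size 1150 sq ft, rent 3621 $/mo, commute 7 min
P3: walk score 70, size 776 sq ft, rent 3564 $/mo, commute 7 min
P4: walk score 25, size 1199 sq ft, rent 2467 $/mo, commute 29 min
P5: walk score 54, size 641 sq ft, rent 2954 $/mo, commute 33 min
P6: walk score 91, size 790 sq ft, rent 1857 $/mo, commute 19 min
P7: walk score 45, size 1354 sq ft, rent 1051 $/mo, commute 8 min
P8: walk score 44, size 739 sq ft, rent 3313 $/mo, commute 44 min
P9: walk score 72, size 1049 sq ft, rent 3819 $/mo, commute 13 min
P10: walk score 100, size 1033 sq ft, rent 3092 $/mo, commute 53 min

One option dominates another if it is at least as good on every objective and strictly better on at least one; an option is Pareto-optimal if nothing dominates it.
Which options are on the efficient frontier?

P1: not dominated.
P2: not dominated.
P3: not dominated.
P4: dominated by P7 (walk score 45≥25, size 1354≥1199, rent 1051≤2467, commute 8≤29).
P5: dominated by P6 (walk score 91≥54, size 790≥641, rent 1857≤2954, commute 19≤33).
P6: not dominated.
P7: not dominated (best size).
P8: dominated by P6 (walk score 91≥44, size 790≥739, rent 1857≤3313, commute 19≤44).
P9: not dominated.
P10: not dominated.

P1, P2, P3, P6, P7, P9, P10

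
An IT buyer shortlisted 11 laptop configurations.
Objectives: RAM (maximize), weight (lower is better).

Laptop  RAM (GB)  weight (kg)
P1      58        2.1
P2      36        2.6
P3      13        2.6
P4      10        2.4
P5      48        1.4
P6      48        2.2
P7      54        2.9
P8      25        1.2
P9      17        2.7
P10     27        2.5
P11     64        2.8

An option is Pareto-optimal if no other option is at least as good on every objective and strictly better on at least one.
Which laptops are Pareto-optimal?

P1, P5, P8, P11

P1: not dominated.
P2: dominated by P1 (RAM 58≥36, weight 2.1≤2.6).
P3: dominated by P1 (RAM 58≥13, weight 2.1≤2.6).
P4: dominated by P1 (RAM 58≥10, weight 2.1≤2.4).
P5: not dominated.
P6: dominated by P1 (RAM 58≥48, weight 2.1≤2.2).
P7: dominated by P1 (RAM 58≥54, weight 2.1≤2.9).
P8: not dominated (best weight).
P9: dominated by P1 (RAM 58≥17, weight 2.1≤2.7).
P10: dominated by P1 (RAM 58≥27, weight 2.1≤2.5).
P11: not dominated (best RAM).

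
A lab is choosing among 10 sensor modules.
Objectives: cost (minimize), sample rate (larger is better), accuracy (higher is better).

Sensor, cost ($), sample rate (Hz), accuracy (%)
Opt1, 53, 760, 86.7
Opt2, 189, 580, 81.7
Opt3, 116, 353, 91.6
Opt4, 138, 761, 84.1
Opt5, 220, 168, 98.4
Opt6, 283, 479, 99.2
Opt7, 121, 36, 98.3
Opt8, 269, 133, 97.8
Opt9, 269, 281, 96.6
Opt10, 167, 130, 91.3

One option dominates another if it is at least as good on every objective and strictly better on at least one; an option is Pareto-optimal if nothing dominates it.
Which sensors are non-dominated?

Opt1: not dominated (best cost).
Opt2: dominated by Opt1 (cost 53≤189, sample rate 760≥580, accuracy 86.7≥81.7).
Opt3: not dominated.
Opt4: not dominated (best sample rate).
Opt5: not dominated.
Opt6: not dominated (best accuracy).
Opt7: not dominated.
Opt8: dominated by Opt5 (cost 220≤269, sample rate 168≥133, accuracy 98.4≥97.8).
Opt9: not dominated.
Opt10: dominated by Opt3 (cost 116≤167, sample rate 353≥130, accuracy 91.6≥91.3).

Opt1, Opt3, Opt4, Opt5, Opt6, Opt7, Opt9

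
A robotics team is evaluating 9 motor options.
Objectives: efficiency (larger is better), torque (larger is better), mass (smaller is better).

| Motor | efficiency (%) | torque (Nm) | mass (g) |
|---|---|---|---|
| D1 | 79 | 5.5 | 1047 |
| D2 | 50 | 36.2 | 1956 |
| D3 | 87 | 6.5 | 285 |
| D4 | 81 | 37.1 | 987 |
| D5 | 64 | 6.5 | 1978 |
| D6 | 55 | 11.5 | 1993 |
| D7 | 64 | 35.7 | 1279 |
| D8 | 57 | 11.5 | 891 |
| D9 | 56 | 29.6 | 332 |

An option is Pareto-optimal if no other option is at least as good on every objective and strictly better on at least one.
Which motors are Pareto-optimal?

D3, D4, D8, D9

D1: dominated by D3 (efficiency 87≥79, torque 6.5≥5.5, mass 285≤1047).
D2: dominated by D4 (efficiency 81≥50, torque 37.1≥36.2, mass 987≤1956).
D3: not dominated (best efficiency).
D4: not dominated (best torque).
D5: dominated by D3 (efficiency 87≥64, torque 6.5≥6.5, mass 285≤1978).
D6: dominated by D4 (efficiency 81≥55, torque 37.1≥11.5, mass 987≤1993).
D7: dominated by D4 (efficiency 81≥64, torque 37.1≥35.7, mass 987≤1279).
D8: not dominated.
D9: not dominated.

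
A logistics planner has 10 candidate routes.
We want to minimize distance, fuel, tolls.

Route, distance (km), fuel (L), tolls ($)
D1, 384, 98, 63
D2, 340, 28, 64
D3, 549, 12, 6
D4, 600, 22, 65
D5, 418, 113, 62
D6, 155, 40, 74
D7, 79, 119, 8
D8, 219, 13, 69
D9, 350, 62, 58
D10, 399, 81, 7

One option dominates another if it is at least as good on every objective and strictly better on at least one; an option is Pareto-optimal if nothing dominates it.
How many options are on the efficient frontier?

D1: dominated by D9 (distance 350≤384, fuel 62≤98, tolls 58≤63).
D2: not dominated.
D3: not dominated (best fuel).
D4: dominated by D3 (distance 549≤600, fuel 12≤22, tolls 6≤65).
D5: dominated by D9 (distance 350≤418, fuel 62≤113, tolls 58≤62).
D6: not dominated.
D7: not dominated (best distance).
D8: not dominated.
D9: not dominated.
D10: not dominated.
Pareto-optimal: D2, D3, D6, D7, D8, D9, D10 → 7.

7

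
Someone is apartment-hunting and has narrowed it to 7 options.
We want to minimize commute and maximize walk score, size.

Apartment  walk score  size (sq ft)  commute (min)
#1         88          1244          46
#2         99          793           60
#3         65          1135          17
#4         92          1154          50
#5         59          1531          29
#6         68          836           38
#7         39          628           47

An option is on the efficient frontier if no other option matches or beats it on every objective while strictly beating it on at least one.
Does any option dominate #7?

#1 vs #7: walk score 88≥39, size 1244≥628, commute 46≤47 — #1 is at least as good on every objective and strictly better on at least one, so #1 dominates #7.

Yes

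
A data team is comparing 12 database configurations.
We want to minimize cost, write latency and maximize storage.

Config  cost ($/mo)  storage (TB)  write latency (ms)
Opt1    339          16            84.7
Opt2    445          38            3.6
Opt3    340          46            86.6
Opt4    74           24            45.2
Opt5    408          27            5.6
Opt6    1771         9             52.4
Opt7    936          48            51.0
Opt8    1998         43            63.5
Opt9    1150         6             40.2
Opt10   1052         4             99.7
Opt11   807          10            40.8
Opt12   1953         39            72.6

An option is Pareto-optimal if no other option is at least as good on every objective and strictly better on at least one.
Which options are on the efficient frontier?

Opt2, Opt3, Opt4, Opt5, Opt7

Opt1: dominated by Opt4 (cost 74≤339, storage 24≥16, write latency 45.2≤84.7).
Opt2: not dominated (best write latency).
Opt3: not dominated.
Opt4: not dominated (best cost).
Opt5: not dominated.
Opt6: dominated by Opt2 (cost 445≤1771, storage 38≥9, write latency 3.6≤52.4).
Opt7: not dominated (best storage).
Opt8: dominated by Opt7 (cost 936≤1998, storage 48≥43, write latency 51.0≤63.5).
Opt9: dominated by Opt2 (cost 445≤1150, storage 38≥6, write latency 3.6≤40.2).
Opt10: dominated by Opt1 (cost 339≤1052, storage 16≥4, write latency 84.7≤99.7).
Opt11: dominated by Opt2 (cost 445≤807, storage 38≥10, write latency 3.6≤40.8).
Opt12: dominated by Opt7 (cost 936≤1953, storage 48≥39, write latency 51.0≤72.6).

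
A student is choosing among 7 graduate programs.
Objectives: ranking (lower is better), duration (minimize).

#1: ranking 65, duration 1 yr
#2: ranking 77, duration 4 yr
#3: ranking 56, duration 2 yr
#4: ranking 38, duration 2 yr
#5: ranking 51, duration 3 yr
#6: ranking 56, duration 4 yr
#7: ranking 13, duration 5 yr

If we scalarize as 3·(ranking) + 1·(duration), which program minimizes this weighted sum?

#1: 3·65 + 1·1 = 196
#2: 3·77 + 1·4 = 235
#3: 3·56 + 1·2 = 170
#4: 3·38 + 1·2 = 116
#5: 3·51 + 1·3 = 156
#6: 3·56 + 1·4 = 172
#7: 3·13 + 1·5 = 44
Lowest: #7 at 44.

#7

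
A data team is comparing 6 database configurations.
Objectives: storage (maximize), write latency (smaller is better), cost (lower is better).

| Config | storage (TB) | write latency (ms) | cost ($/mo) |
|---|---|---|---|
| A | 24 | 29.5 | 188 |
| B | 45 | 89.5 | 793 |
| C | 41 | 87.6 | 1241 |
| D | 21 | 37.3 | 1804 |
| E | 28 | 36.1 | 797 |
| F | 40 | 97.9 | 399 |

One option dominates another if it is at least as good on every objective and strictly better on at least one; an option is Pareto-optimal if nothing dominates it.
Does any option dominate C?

A: worse on storage (24 vs 41).
B: worse on write latency (89.5 vs 87.6).
D: worse on storage (21 vs 41).
E: worse on storage (28 vs 41).
F: worse on storage (40 vs 41).
No option is at least as good as C on every objective and strictly better on one.

No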